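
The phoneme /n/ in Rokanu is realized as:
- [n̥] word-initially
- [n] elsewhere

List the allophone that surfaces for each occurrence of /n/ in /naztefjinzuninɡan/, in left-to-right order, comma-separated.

[n̥], [n], [n], [n], [n]

Occurrence 1 (position 1): word-initially → [n̥].
Occurrence 2 (position 9): no conditioning environment matches → elsewhere allophone [n].
Occurrence 3 (position 12): no conditioning environment matches → elsewhere allophone [n].
Occurrence 4 (position 14): no conditioning environment matches → elsewhere allophone [n].
Occurrence 5 (position 17): no conditioning environment matches → elsewhere allophone [n].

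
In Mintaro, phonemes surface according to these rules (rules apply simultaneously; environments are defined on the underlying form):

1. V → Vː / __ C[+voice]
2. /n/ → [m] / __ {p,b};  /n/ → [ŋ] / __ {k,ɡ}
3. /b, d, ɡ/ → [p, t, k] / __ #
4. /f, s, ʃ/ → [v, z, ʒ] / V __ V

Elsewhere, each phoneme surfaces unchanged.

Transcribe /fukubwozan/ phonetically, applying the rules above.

/f/ — word-initial; rule 4 does not apply here → [f].
/u/ — between /f/ and /k/; rule 1 does not apply here → [u].
/k/ (between /u/ and /u/) is unaffected → [k].
/u/ meets the environment for rule 1 (before a voiced consonant) → [uː].
/b/ (between /u/ and /w/): rule 3 targets it, but not word-finally → unchanged [b].
/w/ — not in any rule's target class → [w].
/o/ meets the environment for rule 1 (before a voiced consonant) → [oː].
/z/ — not in any rule's target class → [z].
/a/ (between /z/ and /n/): before a voiced consonant, so rule 1 applies → [aː].
/n/ (word-final) is in the target of rule 2 but the environment (before a labial or velar stop) is not met → [n].

[fukuːbwoːzaːn]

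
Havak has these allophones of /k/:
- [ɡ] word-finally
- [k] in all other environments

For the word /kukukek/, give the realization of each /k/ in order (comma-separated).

[k], [k], [k], [ɡ]

Occurrence 1 (position 1): no conditioning environment matches → elsewhere allophone [k].
Occurrence 2 (position 3): no conditioning environment matches → elsewhere allophone [k].
Occurrence 3 (position 5): no conditioning environment matches → elsewhere allophone [k].
Occurrence 4 (position 7): word-finally → [ɡ].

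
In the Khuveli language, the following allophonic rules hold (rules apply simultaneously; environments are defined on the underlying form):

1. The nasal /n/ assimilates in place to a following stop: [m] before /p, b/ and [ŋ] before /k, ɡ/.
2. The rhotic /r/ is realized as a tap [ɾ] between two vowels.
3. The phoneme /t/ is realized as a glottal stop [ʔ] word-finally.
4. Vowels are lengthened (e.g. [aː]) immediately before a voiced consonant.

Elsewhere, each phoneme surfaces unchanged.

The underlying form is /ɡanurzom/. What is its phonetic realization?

/ɡ/ (word-initial): no rule targets it → [ɡ].
Rule 4 applies to /a/ (between /ɡ/ and /n/: before a voiced consonant) → [aː].
/n/ (between /a/ and /u/) is in the target of rule 1 but the environment (before a labial or velar stop) is not met → [n].
/u/ (between /n/ and /r/): before a voiced consonant, so rule 4 applies → [uː].
/r/ (between /u/ and /z/): rule 2 targets it, but not between two vowels → unchanged [r].
/z/ (between /r/ and /o/): no rule targets it → [z].
/o/ meets the environment for rule 4 (before a voiced consonant) → [oː].
/m/ (word-final) is unaffected → [m].

[ɡaːnuːrzoːm]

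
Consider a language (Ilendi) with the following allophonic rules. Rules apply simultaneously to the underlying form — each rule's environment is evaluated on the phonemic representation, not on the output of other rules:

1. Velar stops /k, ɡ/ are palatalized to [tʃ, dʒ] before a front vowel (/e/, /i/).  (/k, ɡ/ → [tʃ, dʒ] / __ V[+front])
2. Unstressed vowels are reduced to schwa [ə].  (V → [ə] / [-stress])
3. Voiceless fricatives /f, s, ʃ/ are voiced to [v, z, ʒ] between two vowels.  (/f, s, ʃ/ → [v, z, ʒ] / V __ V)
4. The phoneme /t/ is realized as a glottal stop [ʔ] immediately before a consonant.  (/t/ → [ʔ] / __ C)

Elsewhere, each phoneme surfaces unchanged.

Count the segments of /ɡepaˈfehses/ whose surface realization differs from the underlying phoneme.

5

Segments that undergo a rule: /ɡ/ → [dʒ] (rule 1); /e/ → [ə] (rule 2); /a/ → [ə] (rule 2); /f/ → [v] (rule 3); /e/ → [ə] (rule 2).
All other segments surface unchanged.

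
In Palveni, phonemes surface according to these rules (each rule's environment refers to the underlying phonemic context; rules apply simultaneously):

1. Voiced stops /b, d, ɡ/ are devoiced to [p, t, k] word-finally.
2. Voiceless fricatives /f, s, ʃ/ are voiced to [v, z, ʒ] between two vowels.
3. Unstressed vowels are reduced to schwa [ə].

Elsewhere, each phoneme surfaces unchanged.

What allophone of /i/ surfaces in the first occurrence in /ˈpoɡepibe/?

/i/ (between /p/ and /b/) occurs in an unstressed syllable → [ə] by rule 3.

[ə]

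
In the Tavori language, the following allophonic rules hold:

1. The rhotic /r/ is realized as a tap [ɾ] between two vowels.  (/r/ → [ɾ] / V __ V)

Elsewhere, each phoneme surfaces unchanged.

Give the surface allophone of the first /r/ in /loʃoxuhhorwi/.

/r/ (between /o/ and /w/): rule 1 targets it, but not between two vowels → unchanged [r].

[r]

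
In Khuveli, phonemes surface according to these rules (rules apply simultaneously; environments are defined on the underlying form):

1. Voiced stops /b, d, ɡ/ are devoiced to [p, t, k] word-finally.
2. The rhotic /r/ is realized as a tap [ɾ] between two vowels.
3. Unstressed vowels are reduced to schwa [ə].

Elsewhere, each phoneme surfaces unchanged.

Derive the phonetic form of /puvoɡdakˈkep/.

/p/ (word-initial) is unaffected → [p].
/u/ — between /p/ and /v/, in an unstressed syllable — surfaces as [ə] (rule 3).
/v/ — not in any rule's target class → [v].
/o/ (between /v/ and /ɡ/): in an unstressed syllable, so rule 3 applies → [ə].
/ɡ/ — between /o/ and /d/; rule 1 does not apply here → [ɡ].
/d/ (between /ɡ/ and /a/) is in the target of rule 1 but the environment (word-finally) is not met → [d].
/a/ (between /d/ and /k/): in an unstressed syllable, so rule 3 applies → [ə].
/k/ stays [k].
/k/ — not in any rule's target class → [k].
/e/ (between /k/ and /p/) fails the environment for rule 3, so it stays [e].
/p/ stays [p].

[pəvəɡdəkˈkep]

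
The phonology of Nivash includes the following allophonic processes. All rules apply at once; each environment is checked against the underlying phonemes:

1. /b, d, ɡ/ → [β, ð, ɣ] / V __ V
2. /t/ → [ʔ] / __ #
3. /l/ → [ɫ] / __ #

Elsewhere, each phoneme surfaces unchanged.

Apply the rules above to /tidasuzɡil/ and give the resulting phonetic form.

[tiðasuzɡiɫ]

/t/ (word-initial) is in the target of rule 2 but the environment (word-finally) is not met → [t].
/i/ (between /t/ and /d/) is unaffected → [i].
/d/ — between /i/ and /a/, between two vowels — surfaces as [ð] (rule 1).
/a/ — not in any rule's target class → [a].
/s/ (between /a/ and /u/): no rule targets it → [s].
/u/ — not in any rule's target class → [u].
/z/ (between /u/ and /ɡ/) is unaffected → [z].
/ɡ/ — between /z/ and /i/; rule 1 does not apply here → [ɡ].
/i/ (between /ɡ/ and /l/) is unaffected → [i].
Rule 3 applies to /l/ (word-final: word-finally) → [ɫ].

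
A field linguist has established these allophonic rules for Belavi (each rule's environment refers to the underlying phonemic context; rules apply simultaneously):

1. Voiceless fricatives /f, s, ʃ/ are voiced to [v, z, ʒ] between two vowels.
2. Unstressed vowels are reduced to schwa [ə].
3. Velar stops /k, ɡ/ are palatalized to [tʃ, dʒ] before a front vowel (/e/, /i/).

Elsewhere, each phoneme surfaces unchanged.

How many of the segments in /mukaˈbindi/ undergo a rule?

Segments that undergo a rule: /u/ → [ə] (rule 2); /a/ → [ə] (rule 2); /i/ → [ə] (rule 2).
All other segments surface unchanged.

3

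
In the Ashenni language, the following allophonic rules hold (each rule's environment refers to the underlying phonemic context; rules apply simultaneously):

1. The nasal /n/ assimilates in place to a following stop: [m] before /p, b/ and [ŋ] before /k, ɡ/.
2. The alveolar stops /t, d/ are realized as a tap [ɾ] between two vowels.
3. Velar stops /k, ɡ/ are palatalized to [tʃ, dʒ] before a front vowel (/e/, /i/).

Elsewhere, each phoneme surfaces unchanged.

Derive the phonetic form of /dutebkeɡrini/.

[duɾebtʃeɡrini]

/d/ (word-initial) is in the target of rule 2 but the environment (between two vowels) is not met → [d].
/u/ (between /d/ and /t/) is unaffected → [u].
/t/ — between /u/ and /e/, between two vowels — surfaces as [ɾ] (rule 2).
/e/ (between /t/ and /b/): no rule targets it → [e].
/b/ (between /e/ and /k/): no rule targets it → [b].
Rule 3 applies to /k/ (between /b/ and /e/: before a front vowel) → [tʃ].
/e/ stays [e].
/ɡ/ — between /e/ and /r/; rule 3 does not apply here → [ɡ].
/r/ stays [r].
/i/ (between /r/ and /n/): no rule targets it → [i].
/n/ — between /i/ and /i/; rule 1 does not apply here → [n].
/i/ (word-final): no rule targets it → [i].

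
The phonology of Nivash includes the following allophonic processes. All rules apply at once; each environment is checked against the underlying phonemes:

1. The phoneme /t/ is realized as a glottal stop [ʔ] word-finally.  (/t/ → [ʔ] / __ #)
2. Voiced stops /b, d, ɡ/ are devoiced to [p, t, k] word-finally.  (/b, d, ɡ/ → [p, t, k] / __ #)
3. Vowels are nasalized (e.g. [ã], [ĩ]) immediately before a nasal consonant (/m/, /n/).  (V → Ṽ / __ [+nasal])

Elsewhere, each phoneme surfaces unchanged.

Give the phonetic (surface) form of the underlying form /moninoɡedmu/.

/o/ — between /m/ and /n/, before a nasal consonant — surfaces as [õ] (rule 3).
Rule 3 applies to /i/ (between /n/ and /n/: before a nasal consonant) → [ĩ].
/o/ — between /n/ and /ɡ/; rule 3 does not apply here → [o].
/ɡ/ (between /o/ and /e/) fails the environment for rule 2, so it stays [ɡ].
/e/ — between /ɡ/ and /d/; rule 3 does not apply here → [e].
/d/ (between /e/ and /m/) is in the target of rule 2 but the environment (word-finally) is not met → [d].
/u/ (word-final) fails the environment for rule 3, so it stays [u].

[mõnĩnoɡedmu]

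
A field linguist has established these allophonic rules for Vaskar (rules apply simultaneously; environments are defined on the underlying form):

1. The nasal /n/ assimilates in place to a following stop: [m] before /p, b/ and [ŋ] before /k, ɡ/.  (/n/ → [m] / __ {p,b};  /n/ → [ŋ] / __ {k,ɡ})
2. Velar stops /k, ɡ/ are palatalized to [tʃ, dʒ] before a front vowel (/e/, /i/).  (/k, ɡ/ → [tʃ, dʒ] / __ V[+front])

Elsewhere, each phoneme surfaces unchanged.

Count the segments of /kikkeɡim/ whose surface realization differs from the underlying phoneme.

3

Segments that undergo a rule: /k/ → [tʃ] (rule 2); /k/ → [tʃ] (rule 2); /ɡ/ → [dʒ] (rule 2).
All other segments surface unchanged.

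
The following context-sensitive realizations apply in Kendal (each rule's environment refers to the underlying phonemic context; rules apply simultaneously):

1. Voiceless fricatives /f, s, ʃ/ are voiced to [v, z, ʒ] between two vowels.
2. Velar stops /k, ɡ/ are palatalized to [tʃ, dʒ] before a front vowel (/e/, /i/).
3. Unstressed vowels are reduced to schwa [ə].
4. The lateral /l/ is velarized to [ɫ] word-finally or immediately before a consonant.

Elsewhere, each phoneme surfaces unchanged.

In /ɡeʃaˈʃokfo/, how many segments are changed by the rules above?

6

Segments that undergo a rule: /ɡ/ → [dʒ] (rule 2); /e/ → [ə] (rule 3); /ʃ/ → [ʒ] (rule 1); /a/ → [ə] (rule 3); /ʃ/ → [ʒ] (rule 1); /o/ → [ə] (rule 3).
All other segments surface unchanged.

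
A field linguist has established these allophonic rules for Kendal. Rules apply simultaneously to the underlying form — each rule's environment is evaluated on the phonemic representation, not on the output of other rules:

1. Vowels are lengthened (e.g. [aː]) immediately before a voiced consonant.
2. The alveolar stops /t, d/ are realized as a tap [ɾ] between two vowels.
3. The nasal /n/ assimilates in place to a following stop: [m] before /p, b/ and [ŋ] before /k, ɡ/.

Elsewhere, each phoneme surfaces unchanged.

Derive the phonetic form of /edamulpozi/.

Rule 1 applies to /e/ (word-initial: before a voiced consonant) → [eː].
/d/ — between /e/ and /a/, between two vowels — surfaces as [ɾ] (rule 2).
/a/ (between /d/ and /m/): before a voiced consonant, so rule 1 applies → [aː].
/m/ (between /a/ and /u/) is unaffected → [m].
/u/ (between /m/ and /l/) occurs before a voiced consonant → [uː] by rule 1.
/l/ — not in any rule's target class → [l].
/p/ (between /l/ and /o/): no rule targets it → [p].
Rule 1 applies to /o/ (between /p/ and /z/: before a voiced consonant) → [oː].
/z/ stays [z].
/i/ (word-final) fails the environment for rule 1, so it stays [i].

[eːɾaːmuːlpoːzi]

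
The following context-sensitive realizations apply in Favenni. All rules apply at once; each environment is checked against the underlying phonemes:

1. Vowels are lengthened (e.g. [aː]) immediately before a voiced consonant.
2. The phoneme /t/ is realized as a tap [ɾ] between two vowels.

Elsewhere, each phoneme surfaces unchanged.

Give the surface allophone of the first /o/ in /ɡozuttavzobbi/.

[oː]

/o/ — between /ɡ/ and /z/, before a voiced consonant — surfaces as [oː] (rule 1).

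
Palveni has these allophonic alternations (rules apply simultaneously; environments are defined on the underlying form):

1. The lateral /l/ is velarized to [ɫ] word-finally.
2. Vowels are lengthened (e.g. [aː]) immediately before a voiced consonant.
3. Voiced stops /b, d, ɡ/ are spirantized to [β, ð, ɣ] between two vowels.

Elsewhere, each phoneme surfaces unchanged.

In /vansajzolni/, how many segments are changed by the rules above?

Segments that undergo a rule: /a/ → [aː] (rule 2); /a/ → [aː] (rule 2); /o/ → [oː] (rule 2).
All other segments surface unchanged.

3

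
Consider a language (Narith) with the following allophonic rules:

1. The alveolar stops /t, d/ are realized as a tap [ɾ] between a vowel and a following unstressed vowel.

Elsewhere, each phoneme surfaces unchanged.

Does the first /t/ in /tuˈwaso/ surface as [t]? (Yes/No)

/t/ — word-initial; rule 1 does not apply here → [t].
The actual realization is [t], which matches [t].

Yes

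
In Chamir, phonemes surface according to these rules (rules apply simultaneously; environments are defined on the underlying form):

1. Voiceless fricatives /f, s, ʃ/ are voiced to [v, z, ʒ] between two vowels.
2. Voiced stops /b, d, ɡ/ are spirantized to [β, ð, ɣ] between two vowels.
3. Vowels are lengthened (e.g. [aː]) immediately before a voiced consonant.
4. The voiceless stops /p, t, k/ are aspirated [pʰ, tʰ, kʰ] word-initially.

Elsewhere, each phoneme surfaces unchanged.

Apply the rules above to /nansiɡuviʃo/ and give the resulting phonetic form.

[naːnsiːɣuːviʒo]

/n/ stays [n].
/a/ (between /n/ and /n/): before a voiced consonant, so rule 3 applies → [aː].
/n/ stays [n].
/s/ (between /n/ and /i/) fails the environment for rule 1, so it stays [s].
/i/ (between /s/ and /ɡ/): before a voiced consonant, so rule 3 applies → [iː].
/ɡ/ meets the environment for rule 2 (between two vowels) → [ɣ].
/u/ — between /ɡ/ and /v/, before a voiced consonant — surfaces as [uː] (rule 3).
/v/ (between /u/ and /i/) is unaffected → [v].
/i/ (between /v/ and /ʃ/) fails the environment for rule 3, so it stays [i].
/ʃ/ meets the environment for rule 1 (between two vowels) → [ʒ].
/o/ (word-final): rule 3 targets it, but not before a voiced consonant → unchanged [o].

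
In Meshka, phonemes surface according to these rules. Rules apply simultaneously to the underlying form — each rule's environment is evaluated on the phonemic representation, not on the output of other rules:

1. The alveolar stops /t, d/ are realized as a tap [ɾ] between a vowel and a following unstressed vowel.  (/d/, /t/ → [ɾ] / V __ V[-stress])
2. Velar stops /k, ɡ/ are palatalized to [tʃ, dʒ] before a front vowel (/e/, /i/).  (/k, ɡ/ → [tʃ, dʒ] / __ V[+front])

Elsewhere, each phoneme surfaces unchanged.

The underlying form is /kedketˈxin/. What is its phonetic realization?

/k/ — word-initial, before a front vowel — surfaces as [tʃ] (rule 2).
/e/ — not in any rule's target class → [e].
/d/ — between /e/ and /k/; rule 1 does not apply here → [d].
Rule 2 applies to /k/ (between /d/ and /e/: before a front vowel) → [tʃ].
/e/ (between /k/ and /t/) is unaffected → [e].
/t/ (between /e/ and /x/) is in the target of rule 1 but the environment (between a vowel and a following unstressed vowel) is not met → [t].
/x/ stays [x].
/i/ stays [i].
/n/ — not in any rule's target class → [n].

[tʃedtʃetˈxin]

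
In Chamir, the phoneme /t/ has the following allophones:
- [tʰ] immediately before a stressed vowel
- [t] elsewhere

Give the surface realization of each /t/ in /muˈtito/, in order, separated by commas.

Occurrence 1 (position 3): immediately before a stressed vowel → [tʰ].
Occurrence 2 (position 5): no conditioning environment matches → elsewhere allophone [t].

[tʰ], [t]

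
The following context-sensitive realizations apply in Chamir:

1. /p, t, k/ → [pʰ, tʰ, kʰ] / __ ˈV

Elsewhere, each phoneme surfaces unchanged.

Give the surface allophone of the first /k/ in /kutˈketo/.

[k]

/k/ (word-initial) fails the environment for rule 1, so it stays [k].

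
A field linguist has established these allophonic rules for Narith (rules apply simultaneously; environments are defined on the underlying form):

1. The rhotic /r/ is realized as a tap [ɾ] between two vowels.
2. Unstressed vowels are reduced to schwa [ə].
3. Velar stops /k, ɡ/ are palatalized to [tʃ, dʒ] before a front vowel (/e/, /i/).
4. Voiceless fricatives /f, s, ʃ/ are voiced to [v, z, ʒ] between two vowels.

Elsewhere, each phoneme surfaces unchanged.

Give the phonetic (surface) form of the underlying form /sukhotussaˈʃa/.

/s/ — word-initial; rule 4 does not apply here → [s].
/u/ — between /s/ and /k/, in an unstressed syllable — surfaces as [ə] (rule 2).
/k/ (between /u/ and /h/) is in the target of rule 3 but the environment (before a front vowel) is not met → [k].
/h/ stays [h].
Rule 2 applies to /o/ (between /h/ and /t/: in an unstressed syllable) → [ə].
/t/ — not in any rule's target class → [t].
/u/ meets the environment for rule 2 (in an unstressed syllable) → [ə].
/s/ (between /u/ and /s/) is in the target of rule 4 but the environment (between two vowels) is not met → [s].
/s/ (between /s/ and /a/) is in the target of rule 4 but the environment (between two vowels) is not met → [s].
/a/ (between /s/ and /ʃ/): in an unstressed syllable, so rule 2 applies → [ə].
/ʃ/ (between /a/ and /a/): between two vowels, so rule 4 applies → [ʒ].
/a/ (word-final) fails the environment for rule 2, so it stays [a].

[səkhətəssəˈʒa]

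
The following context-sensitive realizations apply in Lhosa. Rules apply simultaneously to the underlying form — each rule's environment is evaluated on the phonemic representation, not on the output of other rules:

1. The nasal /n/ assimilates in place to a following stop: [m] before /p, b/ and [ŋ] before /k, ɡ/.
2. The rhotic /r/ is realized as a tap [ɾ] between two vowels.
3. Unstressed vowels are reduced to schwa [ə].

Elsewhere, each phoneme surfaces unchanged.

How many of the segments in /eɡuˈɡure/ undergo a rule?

Segments that undergo a rule: /e/ → [ə] (rule 3); /u/ → [ə] (rule 3); /r/ → [ɾ] (rule 2); /e/ → [ə] (rule 3).
All other segments surface unchanged.

4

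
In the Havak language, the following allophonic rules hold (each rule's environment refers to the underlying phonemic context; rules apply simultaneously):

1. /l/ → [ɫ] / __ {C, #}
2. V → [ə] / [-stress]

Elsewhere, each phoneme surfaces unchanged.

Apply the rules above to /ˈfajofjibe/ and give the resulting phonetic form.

[ˈfajəfjəbə]

/f/ (word-initial) is unaffected → [f].
/a/ (between /f/ and /j/) is in the target of rule 2 but the environment (in an unstressed syllable) is not met → [a].
/j/ stays [j].
Rule 2 applies to /o/ (between /j/ and /f/: in an unstressed syllable) → [ə].
/f/ (between /o/ and /j/): no rule targets it → [f].
/j/ stays [j].
/i/ meets the environment for rule 2 (in an unstressed syllable) → [ə].
/b/ (between /i/ and /e/): no rule targets it → [b].
Rule 2 applies to /e/ (word-final: in an unstressed syllable) → [ə].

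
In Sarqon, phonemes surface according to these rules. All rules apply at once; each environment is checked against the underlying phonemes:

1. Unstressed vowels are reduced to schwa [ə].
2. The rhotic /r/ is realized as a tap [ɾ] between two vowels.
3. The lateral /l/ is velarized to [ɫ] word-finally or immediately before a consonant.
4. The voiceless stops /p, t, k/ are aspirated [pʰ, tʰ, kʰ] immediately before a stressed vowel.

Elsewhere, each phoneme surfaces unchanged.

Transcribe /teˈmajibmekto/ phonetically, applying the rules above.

/t/ (word-initial): rule 4 targets it, but not immediately before a stressed vowel → unchanged [t].
/e/ (between /t/ and /m/) occurs in an unstressed syllable → [ə] by rule 1.
/m/ stays [m].
/a/ (between /m/ and /j/) fails the environment for rule 1, so it stays [a].
/j/ (between /a/ and /i/): no rule targets it → [j].
/i/ (between /j/ and /b/): in an unstressed syllable, so rule 1 applies → [ə].
/b/ (between /i/ and /m/): no rule targets it → [b].
/m/ (between /b/ and /e/): no rule targets it → [m].
/e/ (between /m/ and /k/): in an unstressed syllable, so rule 1 applies → [ə].
/k/ — between /e/ and /t/; rule 4 does not apply here → [k].
/t/ (between /k/ and /o/) fails the environment for rule 4, so it stays [t].
/o/ (word-final) occurs in an unstressed syllable → [ə] by rule 1.

[təˈmajəbməktə]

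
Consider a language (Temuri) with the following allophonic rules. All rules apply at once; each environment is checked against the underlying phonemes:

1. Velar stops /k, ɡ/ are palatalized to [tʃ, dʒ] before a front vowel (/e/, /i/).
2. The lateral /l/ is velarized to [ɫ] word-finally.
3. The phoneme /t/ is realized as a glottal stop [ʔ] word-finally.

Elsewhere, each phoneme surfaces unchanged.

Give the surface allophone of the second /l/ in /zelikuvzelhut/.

[l]

/l/ (between /e/ and /h/) fails the environment for rule 2, so it stays [l].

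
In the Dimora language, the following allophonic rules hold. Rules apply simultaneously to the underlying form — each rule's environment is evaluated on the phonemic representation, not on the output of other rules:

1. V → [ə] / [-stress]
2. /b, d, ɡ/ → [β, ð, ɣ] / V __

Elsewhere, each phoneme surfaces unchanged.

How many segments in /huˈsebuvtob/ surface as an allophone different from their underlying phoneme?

5

Segments that undergo a rule: /u/ → [ə] (rule 1); /b/ → [β] (rule 2); /u/ → [ə] (rule 1); /o/ → [ə] (rule 1); /b/ → [β] (rule 2).
All other segments surface unchanged.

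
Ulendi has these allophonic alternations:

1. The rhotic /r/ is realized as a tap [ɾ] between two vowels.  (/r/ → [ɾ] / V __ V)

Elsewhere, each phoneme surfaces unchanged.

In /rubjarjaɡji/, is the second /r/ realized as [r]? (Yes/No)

/r/ (between /a/ and /j/) fails the environment for rule 1, so it stays [r].
The actual realization is [r], which matches [r].

Yes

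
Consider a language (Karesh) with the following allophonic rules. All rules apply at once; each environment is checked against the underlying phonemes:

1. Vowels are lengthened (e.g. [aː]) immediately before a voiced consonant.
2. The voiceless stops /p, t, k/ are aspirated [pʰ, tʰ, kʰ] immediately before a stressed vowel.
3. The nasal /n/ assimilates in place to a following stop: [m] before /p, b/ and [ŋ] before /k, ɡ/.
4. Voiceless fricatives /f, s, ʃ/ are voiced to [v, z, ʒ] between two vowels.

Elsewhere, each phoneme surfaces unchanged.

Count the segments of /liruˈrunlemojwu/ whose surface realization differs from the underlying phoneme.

Segments that undergo a rule: /i/ → [iː] (rule 1); /u/ → [uː] (rule 1); /u/ → [uː] (rule 1); /e/ → [eː] (rule 1); /o/ → [oː] (rule 1).
All other segments surface unchanged.

5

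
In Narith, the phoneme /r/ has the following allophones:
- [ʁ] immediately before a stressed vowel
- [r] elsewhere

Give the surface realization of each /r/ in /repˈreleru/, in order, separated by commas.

[r], [ʁ], [r]

Occurrence 1 (position 1): no conditioning environment matches → elsewhere allophone [r].
Occurrence 2 (position 4): immediately before a stressed vowel → [ʁ].
Occurrence 3 (position 8): no conditioning environment matches → elsewhere allophone [r].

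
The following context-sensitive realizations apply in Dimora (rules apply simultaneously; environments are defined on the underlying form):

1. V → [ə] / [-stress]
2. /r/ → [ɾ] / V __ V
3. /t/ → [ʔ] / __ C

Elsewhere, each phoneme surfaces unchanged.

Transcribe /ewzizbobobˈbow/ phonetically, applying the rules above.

/e/ (word-initial): in an unstressed syllable, so rule 1 applies → [ə].
/w/ stays [w].
/z/ stays [z].
Rule 1 applies to /i/ (between /z/ and /z/: in an unstressed syllable) → [ə].
/z/ (between /i/ and /b/): no rule targets it → [z].
/b/ (between /z/ and /o/) is unaffected → [b].
/o/ (between /b/ and /b/): in an unstressed syllable, so rule 1 applies → [ə].
/b/ (between /o/ and /o/): no rule targets it → [b].
/o/ — between /b/ and /b/, in an unstressed syllable — surfaces as [ə] (rule 1).
/b/ (between /o/ and /b/): no rule targets it → [b].
/b/ stays [b].
/o/ — between /b/ and /w/; rule 1 does not apply here → [o].
/w/ (word-final): no rule targets it → [w].

[əwzəzbəbəbˈbow]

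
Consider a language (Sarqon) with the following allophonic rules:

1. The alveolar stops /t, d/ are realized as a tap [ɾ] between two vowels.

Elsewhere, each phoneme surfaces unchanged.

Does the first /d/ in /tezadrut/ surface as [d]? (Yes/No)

/d/ — between /a/ and /r/; rule 1 does not apply here → [d].
The actual realization is [d], which matches [d].

Yes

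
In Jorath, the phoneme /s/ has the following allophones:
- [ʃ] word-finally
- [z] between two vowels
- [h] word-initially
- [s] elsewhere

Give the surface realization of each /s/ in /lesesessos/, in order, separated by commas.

Occurrence 1 (position 3): between two vowels → [z].
Occurrence 2 (position 5): between two vowels → [z].
Occurrence 3 (position 7): no conditioning environment matches → elsewhere allophone [s].
Occurrence 4 (position 8): no conditioning environment matches → elsewhere allophone [s].
Occurrence 5 (position 10): word-finally → [ʃ].

[z], [z], [s], [s], [ʃ]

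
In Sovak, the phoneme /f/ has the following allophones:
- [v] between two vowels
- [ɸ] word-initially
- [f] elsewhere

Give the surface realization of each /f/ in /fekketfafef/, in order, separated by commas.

[ɸ], [f], [v], [f]

Occurrence 1 (position 1): word-initially → [ɸ].
Occurrence 2 (position 7): no conditioning environment matches → elsewhere allophone [f].
Occurrence 3 (position 9): between two vowels → [v].
Occurrence 4 (position 11): no conditioning environment matches → elsewhere allophone [f].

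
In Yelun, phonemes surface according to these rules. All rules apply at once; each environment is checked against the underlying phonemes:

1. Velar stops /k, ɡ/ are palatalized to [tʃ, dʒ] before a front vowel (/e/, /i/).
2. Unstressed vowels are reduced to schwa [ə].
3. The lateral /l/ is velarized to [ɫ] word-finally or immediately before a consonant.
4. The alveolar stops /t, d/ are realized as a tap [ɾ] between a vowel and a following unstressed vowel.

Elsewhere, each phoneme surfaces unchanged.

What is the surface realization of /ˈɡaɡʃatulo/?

/ɡ/ — word-initial; rule 1 does not apply here → [ɡ].
/a/ — between /ɡ/ and /ɡ/; rule 2 does not apply here → [a].
/ɡ/ (between /a/ and /ʃ/) fails the environment for rule 1, so it stays [ɡ].
/ʃ/ (between /ɡ/ and /a/): no rule targets it → [ʃ].
/a/ — between /ʃ/ and /t/, in an unstressed syllable — surfaces as [ə] (rule 2).
/t/ — between /a/ and /u/, between a vowel and a following unstressed vowel — surfaces as [ɾ] (rule 4).
Rule 2 applies to /u/ (between /t/ and /l/: in an unstressed syllable) → [ə].
/l/ (between /u/ and /o/) fails the environment for rule 3, so it stays [l].
/o/ (word-final): in an unstressed syllable, so rule 2 applies → [ə].

[ˈɡaɡʃəɾələ]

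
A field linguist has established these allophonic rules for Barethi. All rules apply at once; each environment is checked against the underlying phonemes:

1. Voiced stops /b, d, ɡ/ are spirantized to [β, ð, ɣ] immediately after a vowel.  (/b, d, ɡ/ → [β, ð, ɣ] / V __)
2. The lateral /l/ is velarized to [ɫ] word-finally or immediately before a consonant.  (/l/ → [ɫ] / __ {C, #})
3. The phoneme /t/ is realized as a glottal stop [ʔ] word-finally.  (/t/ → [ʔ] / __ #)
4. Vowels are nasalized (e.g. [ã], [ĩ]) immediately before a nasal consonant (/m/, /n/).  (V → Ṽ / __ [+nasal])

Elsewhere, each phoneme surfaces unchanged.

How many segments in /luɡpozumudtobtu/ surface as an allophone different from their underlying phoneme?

Segments that undergo a rule: /ɡ/ → [ɣ] (rule 1); /u/ → [ũ] (rule 4); /d/ → [ð] (rule 1); /b/ → [β] (rule 1).
All other segments surface unchanged.

4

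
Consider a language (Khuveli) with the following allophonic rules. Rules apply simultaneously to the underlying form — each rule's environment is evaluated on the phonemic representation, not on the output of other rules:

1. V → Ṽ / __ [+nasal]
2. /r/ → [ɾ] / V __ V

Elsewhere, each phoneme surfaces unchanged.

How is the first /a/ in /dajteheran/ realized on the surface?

/a/ (between /d/ and /j/) fails the environment for rule 1, so it stays [a].

[a]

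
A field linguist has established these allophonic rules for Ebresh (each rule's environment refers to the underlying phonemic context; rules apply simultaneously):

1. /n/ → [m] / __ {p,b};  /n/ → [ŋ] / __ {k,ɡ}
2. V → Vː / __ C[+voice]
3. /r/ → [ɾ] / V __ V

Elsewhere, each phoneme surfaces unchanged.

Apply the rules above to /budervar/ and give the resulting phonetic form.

[buːdeːrvaːr]

/u/ (between /b/ and /d/) occurs before a voiced consonant → [uː] by rule 2.
/e/ — between /d/ and /r/, before a voiced consonant — surfaces as [eː] (rule 2).
/r/ (between /e/ and /v/): rule 3 targets it, but not between two vowels → unchanged [r].
/a/ (between /v/ and /r/): before a voiced consonant, so rule 2 applies → [aː].
/r/ — word-final; rule 3 does not apply here → [r].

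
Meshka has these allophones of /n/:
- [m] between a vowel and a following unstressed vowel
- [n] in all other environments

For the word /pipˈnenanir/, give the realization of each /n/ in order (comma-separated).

[n], [m], [m]

Occurrence 1 (position 4): no conditioning environment matches → elsewhere allophone [n].
Occurrence 2 (position 6): between a vowel and a following unstressed vowel → [m].
Occurrence 3 (position 8): between a vowel and a following unstressed vowel → [m].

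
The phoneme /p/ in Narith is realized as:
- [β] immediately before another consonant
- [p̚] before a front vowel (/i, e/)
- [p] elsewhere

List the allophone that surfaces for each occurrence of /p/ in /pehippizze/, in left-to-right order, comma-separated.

Occurrence 1 (position 1): before a front vowel (/i, e/) → [p̚].
Occurrence 2 (position 5): immediately before another consonant → [β].
Occurrence 3 (position 6): before a front vowel (/i, e/) → [p̚].

[p̚], [β], [p̚]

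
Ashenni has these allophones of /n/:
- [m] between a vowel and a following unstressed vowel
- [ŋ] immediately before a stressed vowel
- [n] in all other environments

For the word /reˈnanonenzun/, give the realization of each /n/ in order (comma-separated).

[ŋ], [m], [m], [n], [n]

Occurrence 1 (position 3): immediately before a stressed vowel → [ŋ].
Occurrence 2 (position 5): between a vowel and a following unstressed vowel → [m].
Occurrence 3 (position 7): between a vowel and a following unstressed vowel → [m].
Occurrence 4 (position 9): no conditioning environment matches → elsewhere allophone [n].
Occurrence 5 (position 12): no conditioning environment matches → elsewhere allophone [n].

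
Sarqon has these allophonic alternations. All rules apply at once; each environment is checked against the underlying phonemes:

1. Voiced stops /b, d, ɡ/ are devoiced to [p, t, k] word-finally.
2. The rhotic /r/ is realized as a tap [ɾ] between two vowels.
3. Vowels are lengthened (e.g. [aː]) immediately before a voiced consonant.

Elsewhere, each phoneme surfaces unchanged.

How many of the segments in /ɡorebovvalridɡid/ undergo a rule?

Segments that undergo a rule: /o/ → [oː] (rule 3); /r/ → [ɾ] (rule 2); /e/ → [eː] (rule 3); /o/ → [oː] (rule 3); /a/ → [aː] (rule 3); /i/ → [iː] (rule 3); /i/ → [iː] (rule 3); /d/ → [t] (rule 1).
All other segments surface unchanged.

8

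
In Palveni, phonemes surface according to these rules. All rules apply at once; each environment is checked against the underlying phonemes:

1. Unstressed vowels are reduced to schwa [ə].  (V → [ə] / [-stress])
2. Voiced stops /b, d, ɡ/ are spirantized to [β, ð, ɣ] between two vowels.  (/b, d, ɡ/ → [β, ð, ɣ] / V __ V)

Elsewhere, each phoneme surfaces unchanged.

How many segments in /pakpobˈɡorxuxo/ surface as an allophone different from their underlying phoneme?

Segments that undergo a rule: /a/ → [ə] (rule 1); /o/ → [ə] (rule 1); /u/ → [ə] (rule 1); /o/ → [ə] (rule 1).
All other segments surface unchanged.

4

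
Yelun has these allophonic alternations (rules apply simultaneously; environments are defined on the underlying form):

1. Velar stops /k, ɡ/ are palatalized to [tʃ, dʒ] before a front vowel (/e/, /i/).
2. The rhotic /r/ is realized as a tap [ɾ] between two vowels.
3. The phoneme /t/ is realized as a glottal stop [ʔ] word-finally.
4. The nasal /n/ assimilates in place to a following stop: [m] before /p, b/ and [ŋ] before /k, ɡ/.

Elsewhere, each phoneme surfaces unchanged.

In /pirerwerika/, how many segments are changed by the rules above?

2

Segments that undergo a rule: /r/ → [ɾ] (rule 2); /r/ → [ɾ] (rule 2).
All other segments surface unchanged.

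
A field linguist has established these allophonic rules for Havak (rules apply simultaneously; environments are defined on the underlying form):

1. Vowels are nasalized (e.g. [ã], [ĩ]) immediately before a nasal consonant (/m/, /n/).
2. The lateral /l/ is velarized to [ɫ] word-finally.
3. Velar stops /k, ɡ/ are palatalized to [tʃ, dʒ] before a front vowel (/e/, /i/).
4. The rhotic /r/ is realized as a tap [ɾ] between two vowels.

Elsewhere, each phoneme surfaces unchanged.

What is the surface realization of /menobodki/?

[mẽnobodtʃi]

/m/ (word-initial): no rule targets it → [m].
/e/ — between /m/ and /n/, before a nasal consonant — surfaces as [ẽ] (rule 1).
/n/ stays [n].
/o/ (between /n/ and /b/) fails the environment for rule 1, so it stays [o].
/b/ — not in any rule's target class → [b].
/o/ — between /b/ and /d/; rule 1 does not apply here → [o].
/d/ — not in any rule's target class → [d].
/k/ — between /d/ and /i/, before a front vowel — surfaces as [tʃ] (rule 3).
/i/ (word-final): rule 1 targets it, but not before a nasal consonant → unchanged [i].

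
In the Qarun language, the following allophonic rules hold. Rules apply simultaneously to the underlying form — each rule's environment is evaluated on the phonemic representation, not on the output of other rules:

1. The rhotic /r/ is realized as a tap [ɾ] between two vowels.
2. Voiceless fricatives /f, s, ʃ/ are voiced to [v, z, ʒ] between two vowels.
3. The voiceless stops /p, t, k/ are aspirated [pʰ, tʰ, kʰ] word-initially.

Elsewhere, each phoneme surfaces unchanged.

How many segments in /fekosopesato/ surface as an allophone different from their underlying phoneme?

2

Segments that undergo a rule: /s/ → [z] (rule 2); /s/ → [z] (rule 2).
All other segments surface unchanged.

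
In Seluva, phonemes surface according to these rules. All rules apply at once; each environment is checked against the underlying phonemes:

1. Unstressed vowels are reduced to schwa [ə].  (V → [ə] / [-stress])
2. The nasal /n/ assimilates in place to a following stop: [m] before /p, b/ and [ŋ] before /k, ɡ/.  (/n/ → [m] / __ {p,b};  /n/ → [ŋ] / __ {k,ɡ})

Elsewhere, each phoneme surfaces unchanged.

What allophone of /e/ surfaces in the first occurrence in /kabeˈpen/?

[ə]

/e/ (between /b/ and /p/) occurs in an unstressed syllable → [ə] by rule 1.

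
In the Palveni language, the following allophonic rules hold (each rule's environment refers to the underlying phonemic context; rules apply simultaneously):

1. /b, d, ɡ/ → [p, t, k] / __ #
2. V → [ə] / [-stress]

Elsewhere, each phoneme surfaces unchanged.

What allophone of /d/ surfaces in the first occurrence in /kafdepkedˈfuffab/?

[d]

/d/ (between /f/ and /e/) fails the environment for rule 1, so it stays [d].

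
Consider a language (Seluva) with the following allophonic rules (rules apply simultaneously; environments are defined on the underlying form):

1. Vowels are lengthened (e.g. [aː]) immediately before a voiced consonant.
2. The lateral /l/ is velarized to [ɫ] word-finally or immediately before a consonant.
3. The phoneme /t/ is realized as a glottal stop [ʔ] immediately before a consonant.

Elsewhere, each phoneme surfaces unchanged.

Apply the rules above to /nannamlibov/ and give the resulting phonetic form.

Rule 1 applies to /a/ (between /n/ and /n/: before a voiced consonant) → [aː].
/a/ (between /n/ and /m/): before a voiced consonant, so rule 1 applies → [aː].
/l/ — between /m/ and /i/; rule 2 does not apply here → [l].
/i/ (between /l/ and /b/): before a voiced consonant, so rule 1 applies → [iː].
/o/ (between /b/ and /v/): before a voiced consonant, so rule 1 applies → [oː].

[naːnnaːmliːboːv]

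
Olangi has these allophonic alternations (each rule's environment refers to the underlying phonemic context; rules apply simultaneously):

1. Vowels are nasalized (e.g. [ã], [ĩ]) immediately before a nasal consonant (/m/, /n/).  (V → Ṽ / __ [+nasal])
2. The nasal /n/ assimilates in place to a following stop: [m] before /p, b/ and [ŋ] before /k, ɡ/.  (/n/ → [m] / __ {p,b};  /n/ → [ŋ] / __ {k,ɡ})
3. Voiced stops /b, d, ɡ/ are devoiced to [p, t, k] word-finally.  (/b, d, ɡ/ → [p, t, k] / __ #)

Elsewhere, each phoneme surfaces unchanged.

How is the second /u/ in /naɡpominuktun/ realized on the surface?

/u/ meets the environment for rule 1 (before a nasal consonant) → [ũ].

[ũ]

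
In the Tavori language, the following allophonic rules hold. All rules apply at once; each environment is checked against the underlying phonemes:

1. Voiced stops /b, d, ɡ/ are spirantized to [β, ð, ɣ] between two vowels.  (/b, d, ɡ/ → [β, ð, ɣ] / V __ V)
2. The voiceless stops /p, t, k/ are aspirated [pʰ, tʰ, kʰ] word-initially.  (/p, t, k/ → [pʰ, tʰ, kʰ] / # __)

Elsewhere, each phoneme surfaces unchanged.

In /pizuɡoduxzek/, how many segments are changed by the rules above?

Segments that undergo a rule: /p/ → [pʰ] (rule 2); /ɡ/ → [ɣ] (rule 1); /d/ → [ð] (rule 1).
All other segments surface unchanged.

3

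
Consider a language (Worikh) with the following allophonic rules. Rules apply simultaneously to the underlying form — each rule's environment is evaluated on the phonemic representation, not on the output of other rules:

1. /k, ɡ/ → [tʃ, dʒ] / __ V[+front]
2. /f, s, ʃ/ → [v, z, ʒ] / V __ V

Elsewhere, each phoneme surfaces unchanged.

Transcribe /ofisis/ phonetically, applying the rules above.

[ovizis]

/o/ (word-initial): no rule targets it → [o].
/f/ (between /o/ and /i/): between two vowels, so rule 2 applies → [v].
/i/ (between /f/ and /s/): no rule targets it → [i].
/s/ (between /i/ and /i/) occurs between two vowels → [z] by rule 2.
/i/ — not in any rule's target class → [i].
/s/ — word-final; rule 2 does not apply here → [s].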